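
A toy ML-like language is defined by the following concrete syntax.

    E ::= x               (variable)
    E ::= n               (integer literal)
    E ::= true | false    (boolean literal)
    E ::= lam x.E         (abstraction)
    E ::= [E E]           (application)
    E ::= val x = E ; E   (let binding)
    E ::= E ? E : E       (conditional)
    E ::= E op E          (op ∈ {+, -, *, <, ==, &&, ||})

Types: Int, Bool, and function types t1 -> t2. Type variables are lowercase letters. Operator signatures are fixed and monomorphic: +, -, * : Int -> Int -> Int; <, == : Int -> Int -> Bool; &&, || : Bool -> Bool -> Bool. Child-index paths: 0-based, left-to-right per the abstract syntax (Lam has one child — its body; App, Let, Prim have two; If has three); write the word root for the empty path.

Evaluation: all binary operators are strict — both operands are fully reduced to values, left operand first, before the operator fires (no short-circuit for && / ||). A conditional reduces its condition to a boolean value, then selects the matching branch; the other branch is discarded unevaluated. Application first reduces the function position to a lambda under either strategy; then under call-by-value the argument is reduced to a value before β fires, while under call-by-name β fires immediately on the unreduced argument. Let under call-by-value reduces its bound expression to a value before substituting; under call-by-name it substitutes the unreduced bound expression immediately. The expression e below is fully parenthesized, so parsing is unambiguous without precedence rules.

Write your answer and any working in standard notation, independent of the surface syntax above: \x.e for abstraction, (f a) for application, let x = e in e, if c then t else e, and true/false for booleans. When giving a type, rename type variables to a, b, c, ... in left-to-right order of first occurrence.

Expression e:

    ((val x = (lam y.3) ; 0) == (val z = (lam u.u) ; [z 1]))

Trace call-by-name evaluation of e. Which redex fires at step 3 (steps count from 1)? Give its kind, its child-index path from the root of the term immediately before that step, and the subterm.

Derivation:
step 0: ((let x = (\y.3) in 0) == (let z = (\u.u) in (z 1)))
step 1: [let@0] (0 == (let z = (\u.u) in (z 1)))
step 2: [let@1] (0 == ((\u.u) 1))
step 3: [beta@1] (0 == 1)

Answer: beta at 1 : ((\u.u) 1)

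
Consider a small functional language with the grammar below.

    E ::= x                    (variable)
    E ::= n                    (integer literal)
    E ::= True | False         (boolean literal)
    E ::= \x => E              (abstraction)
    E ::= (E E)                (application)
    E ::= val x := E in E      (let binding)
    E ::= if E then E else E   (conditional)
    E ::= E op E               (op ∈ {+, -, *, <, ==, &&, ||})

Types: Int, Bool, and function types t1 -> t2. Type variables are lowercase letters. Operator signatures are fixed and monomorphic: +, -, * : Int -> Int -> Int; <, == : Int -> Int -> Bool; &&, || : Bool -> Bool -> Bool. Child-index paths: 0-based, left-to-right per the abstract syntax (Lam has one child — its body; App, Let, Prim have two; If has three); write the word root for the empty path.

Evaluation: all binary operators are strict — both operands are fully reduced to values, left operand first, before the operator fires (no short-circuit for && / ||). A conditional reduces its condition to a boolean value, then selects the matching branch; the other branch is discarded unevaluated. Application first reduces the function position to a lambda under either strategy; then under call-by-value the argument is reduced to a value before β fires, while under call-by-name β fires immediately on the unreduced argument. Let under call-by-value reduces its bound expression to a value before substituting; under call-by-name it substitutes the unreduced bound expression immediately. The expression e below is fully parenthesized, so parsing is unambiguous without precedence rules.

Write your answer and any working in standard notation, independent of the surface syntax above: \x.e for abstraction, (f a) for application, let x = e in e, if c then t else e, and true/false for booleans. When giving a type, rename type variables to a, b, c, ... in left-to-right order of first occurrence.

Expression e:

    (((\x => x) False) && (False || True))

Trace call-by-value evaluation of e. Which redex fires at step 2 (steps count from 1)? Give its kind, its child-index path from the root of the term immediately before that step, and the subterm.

Answer: delta at 1 : (false || true)

Working:
step 0: (((\x.x) false) && (false || true))
step 1: [beta@0] (false && (false || true))
step 2: [delta@1] (false && true)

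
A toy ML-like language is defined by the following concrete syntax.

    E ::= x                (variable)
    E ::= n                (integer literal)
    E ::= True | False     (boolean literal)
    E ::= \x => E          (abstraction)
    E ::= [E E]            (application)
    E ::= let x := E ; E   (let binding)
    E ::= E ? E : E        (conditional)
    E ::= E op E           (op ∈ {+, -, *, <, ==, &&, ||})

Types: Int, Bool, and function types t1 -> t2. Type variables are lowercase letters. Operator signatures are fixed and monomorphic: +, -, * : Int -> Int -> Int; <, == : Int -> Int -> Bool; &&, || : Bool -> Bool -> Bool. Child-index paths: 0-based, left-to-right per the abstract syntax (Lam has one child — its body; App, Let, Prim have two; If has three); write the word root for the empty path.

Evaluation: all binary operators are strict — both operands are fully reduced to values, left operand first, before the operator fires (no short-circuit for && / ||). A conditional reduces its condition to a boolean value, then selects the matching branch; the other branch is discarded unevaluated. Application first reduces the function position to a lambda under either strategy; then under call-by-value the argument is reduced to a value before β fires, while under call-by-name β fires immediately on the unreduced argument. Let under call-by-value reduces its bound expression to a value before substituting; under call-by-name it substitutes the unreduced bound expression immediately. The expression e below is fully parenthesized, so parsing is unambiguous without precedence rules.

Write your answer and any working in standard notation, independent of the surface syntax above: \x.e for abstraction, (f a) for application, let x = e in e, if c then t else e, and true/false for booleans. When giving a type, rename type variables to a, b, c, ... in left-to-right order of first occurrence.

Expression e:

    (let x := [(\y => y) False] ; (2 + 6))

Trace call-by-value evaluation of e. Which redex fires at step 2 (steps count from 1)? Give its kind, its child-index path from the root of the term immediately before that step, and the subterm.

Derivation:
step 0: (let x = ((\y.y) false) in (2 + 6))
step 1: [beta@0] (let x = false in (2 + 6))
step 2: [let@root] (2 + 6)

Answer: let at root : (let x = false in (2 + 6))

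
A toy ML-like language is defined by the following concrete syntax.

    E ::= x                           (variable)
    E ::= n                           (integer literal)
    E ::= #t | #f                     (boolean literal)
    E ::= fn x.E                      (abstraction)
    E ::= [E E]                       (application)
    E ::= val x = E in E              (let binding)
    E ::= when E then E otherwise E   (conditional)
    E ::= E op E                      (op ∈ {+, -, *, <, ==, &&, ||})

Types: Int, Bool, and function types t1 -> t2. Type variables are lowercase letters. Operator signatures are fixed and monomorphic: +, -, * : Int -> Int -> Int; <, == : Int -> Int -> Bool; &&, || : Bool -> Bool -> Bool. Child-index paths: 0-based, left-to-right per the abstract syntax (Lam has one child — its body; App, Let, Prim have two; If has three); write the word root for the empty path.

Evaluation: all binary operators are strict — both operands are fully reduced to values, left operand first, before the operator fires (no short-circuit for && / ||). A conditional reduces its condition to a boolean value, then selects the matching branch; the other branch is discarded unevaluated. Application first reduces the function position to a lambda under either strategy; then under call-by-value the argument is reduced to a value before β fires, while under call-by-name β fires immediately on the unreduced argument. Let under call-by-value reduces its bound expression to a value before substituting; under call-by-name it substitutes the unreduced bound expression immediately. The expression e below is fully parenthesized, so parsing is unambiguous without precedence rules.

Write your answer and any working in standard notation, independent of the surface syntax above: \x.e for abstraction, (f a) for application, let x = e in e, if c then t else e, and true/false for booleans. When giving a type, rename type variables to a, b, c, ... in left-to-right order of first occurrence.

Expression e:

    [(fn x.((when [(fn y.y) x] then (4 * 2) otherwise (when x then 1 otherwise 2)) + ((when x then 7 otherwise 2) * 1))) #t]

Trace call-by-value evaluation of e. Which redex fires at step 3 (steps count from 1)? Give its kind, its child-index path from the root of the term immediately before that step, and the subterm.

Answer: if at 0 : (if true then (4 * 2) else (if true then 1 else 2))

Working:
step 0: ((\x.((if ((\y.y) x) then (4 * 2) else (if x then 1 else 2)) + ((if x then 7 else 2) * 1))) true)
step 1: [beta@root] ((if ((\y.y) true) then (4 * 2) else (if true then 1 else 2)) + ((if true then 7 else 2) * 1))
step 2: [beta@0.0] ((if true then (4 * 2) else (if true then 1 else 2)) + ((if true then 7 else 2) * 1))
step 3: [if@0] ((4 * 2) + ((if true then 7 else 2) * 1))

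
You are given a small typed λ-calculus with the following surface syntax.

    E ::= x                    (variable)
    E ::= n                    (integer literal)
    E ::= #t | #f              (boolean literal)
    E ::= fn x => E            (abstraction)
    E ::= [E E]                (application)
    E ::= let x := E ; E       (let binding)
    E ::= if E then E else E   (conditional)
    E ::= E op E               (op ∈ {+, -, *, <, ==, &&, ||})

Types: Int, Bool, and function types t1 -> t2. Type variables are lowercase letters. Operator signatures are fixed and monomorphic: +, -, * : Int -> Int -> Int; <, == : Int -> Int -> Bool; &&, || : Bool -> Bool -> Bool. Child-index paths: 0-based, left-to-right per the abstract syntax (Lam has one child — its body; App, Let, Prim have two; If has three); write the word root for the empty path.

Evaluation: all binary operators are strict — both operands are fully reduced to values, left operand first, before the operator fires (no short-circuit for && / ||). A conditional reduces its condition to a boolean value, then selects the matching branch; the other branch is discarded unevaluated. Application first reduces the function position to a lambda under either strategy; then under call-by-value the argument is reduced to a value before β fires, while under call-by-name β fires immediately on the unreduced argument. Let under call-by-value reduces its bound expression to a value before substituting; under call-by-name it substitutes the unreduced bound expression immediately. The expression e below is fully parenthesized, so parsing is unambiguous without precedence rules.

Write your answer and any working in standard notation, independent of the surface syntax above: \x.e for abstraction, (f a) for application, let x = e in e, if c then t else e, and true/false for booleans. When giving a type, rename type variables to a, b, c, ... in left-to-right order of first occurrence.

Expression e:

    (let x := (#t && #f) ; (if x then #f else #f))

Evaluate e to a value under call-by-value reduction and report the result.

Trace:
step 0: (let x = (true && false) in (if x then false else false))
step 1: [delta@0] (let x = false in (if x then false else false))
step 2: [let@root] (if false then false else false)
step 3: [if@root] false

Answer: false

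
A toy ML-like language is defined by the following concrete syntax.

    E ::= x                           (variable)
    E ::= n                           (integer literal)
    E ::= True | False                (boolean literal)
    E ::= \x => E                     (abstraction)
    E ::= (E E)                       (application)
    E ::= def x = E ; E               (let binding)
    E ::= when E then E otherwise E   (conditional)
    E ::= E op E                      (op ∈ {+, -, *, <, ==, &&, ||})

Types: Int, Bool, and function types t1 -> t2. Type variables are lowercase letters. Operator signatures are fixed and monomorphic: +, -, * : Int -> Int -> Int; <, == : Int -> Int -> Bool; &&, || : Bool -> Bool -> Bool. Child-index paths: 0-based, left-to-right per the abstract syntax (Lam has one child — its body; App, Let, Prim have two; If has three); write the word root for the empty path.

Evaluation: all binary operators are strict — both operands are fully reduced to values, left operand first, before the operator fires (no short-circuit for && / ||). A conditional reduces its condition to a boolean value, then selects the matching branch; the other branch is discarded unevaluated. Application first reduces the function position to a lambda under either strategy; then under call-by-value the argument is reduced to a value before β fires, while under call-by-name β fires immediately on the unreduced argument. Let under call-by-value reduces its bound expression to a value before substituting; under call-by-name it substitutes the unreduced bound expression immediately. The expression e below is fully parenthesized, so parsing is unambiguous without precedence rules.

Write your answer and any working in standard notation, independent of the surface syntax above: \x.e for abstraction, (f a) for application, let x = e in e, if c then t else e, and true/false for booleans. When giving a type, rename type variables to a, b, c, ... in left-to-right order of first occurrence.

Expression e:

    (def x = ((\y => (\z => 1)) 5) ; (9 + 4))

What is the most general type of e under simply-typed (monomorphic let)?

Working:
\z._ : b -> Int
\y._ : a -> b -> Int
  unify a -> b -> Int ~ Int -> c
  unify a ~ Int
  unify b -> Int ~ c
_ _ : b -> Int
let x : b -> Int
  unify Int ~ Int
  unify Int ~ Int

Answer: Int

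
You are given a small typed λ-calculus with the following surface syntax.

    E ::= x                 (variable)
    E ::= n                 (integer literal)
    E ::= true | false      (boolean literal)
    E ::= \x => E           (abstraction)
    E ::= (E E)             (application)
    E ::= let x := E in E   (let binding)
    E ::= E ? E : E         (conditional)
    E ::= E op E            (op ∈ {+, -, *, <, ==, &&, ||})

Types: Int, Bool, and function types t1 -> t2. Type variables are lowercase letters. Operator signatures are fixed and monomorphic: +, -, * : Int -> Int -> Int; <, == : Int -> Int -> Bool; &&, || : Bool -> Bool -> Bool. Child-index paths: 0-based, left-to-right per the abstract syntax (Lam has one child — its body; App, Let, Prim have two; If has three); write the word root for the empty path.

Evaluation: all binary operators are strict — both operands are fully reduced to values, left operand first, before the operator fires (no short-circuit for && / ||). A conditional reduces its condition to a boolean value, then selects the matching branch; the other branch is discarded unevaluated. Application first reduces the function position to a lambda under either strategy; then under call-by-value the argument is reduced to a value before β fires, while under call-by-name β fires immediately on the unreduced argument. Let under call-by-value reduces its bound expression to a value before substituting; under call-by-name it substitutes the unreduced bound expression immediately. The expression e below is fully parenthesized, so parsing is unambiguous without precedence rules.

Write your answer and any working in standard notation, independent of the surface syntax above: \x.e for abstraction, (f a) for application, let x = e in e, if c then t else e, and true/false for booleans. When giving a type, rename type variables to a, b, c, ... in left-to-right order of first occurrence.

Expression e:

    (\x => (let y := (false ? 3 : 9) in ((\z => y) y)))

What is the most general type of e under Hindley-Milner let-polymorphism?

Answer: a -> Int

Trace:
  unify Bool ~ Bool
  unify Int ~ Int
let y : Int
y : Int
\z._ : b -> Int
y : Int
  unify b -> Int ~ Int -> c
  unify b ~ Int
  unify Int ~ c
_ _ : Int
\x._ : a -> Int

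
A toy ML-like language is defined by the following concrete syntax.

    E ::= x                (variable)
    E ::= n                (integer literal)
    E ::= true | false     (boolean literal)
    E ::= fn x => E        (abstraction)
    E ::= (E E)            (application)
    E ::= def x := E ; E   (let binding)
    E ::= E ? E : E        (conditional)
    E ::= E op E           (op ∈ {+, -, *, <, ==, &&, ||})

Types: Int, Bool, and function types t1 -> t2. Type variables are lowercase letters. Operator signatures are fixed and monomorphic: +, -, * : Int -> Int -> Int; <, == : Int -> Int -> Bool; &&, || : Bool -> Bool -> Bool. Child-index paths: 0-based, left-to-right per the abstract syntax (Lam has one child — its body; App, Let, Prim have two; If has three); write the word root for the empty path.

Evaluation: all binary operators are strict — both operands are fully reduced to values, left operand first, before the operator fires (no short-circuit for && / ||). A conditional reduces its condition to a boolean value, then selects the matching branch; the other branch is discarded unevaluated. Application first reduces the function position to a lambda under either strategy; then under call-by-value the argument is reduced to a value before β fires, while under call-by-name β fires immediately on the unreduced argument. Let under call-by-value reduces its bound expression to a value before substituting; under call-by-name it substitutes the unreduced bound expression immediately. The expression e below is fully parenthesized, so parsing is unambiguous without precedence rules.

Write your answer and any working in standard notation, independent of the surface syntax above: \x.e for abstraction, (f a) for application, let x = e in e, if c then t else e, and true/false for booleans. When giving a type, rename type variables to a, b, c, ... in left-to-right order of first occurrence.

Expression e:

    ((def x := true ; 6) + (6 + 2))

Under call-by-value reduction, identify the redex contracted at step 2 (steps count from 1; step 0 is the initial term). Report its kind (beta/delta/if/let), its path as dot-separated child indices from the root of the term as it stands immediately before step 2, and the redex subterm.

Answer: delta at 1 : (6 + 2)

Working:
step 0: ((let x = true in 6) + (6 + 2))
step 1: [let@0] (6 + (6 + 2))
step 2: [delta@1] (6 + 8)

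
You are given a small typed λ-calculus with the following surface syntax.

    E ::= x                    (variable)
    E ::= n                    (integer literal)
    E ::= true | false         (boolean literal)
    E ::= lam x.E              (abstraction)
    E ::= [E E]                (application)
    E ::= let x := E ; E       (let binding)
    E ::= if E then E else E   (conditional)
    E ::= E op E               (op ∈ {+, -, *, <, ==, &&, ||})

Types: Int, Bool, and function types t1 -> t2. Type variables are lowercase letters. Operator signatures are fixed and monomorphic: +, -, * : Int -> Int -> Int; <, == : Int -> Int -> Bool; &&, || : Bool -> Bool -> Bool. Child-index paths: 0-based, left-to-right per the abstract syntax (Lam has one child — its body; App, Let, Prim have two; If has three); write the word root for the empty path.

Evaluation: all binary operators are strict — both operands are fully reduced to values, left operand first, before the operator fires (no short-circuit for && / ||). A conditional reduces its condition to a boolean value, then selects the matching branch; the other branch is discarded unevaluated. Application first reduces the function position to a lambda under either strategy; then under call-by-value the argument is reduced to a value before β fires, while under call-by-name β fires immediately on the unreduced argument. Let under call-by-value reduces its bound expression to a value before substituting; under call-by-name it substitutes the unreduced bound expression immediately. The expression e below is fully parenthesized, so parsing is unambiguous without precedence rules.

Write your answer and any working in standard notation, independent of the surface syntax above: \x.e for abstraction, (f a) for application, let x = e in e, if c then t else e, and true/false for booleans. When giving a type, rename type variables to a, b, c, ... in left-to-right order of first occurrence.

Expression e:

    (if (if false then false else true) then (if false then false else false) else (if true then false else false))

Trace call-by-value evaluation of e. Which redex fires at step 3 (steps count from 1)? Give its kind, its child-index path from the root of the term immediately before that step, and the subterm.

Answer: if at root : (if false then false else false)

Derivation:
step 0: (if (if false then false else true) then (if false then false else false) else (if true then false else false))
step 1: [if@0] (if true then (if false then false else false) else (if true then false else false))
step 2: [if@root] (if false then false else false)
step 3: [if@root] false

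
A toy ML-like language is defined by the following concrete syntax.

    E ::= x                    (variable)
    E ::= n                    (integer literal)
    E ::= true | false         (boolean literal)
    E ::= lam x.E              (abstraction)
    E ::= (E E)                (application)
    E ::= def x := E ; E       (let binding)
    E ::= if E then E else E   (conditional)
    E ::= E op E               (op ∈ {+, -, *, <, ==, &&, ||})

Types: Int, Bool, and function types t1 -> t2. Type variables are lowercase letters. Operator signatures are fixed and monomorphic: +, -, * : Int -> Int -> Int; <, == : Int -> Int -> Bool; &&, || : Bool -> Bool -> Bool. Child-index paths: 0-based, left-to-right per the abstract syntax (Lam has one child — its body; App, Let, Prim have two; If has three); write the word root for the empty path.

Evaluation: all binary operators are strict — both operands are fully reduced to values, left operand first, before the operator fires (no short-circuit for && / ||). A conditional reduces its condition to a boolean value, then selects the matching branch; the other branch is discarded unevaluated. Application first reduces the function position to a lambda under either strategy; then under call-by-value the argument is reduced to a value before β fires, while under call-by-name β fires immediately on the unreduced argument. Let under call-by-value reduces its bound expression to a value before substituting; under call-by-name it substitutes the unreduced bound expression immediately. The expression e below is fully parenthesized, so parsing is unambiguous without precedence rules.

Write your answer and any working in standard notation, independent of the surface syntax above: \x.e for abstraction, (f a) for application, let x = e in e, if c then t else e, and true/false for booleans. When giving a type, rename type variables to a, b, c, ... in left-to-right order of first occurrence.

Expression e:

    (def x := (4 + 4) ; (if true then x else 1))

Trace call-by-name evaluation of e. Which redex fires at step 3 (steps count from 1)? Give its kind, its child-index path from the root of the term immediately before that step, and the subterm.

Answer: delta at root : (4 + 4)

Working:
step 0: (let x = (4 + 4) in (if true then x else 1))
step 1: [let@root] (if true then (4 + 4) else 1)
step 2: [if@root] (4 + 4)
step 3: [delta@root] 8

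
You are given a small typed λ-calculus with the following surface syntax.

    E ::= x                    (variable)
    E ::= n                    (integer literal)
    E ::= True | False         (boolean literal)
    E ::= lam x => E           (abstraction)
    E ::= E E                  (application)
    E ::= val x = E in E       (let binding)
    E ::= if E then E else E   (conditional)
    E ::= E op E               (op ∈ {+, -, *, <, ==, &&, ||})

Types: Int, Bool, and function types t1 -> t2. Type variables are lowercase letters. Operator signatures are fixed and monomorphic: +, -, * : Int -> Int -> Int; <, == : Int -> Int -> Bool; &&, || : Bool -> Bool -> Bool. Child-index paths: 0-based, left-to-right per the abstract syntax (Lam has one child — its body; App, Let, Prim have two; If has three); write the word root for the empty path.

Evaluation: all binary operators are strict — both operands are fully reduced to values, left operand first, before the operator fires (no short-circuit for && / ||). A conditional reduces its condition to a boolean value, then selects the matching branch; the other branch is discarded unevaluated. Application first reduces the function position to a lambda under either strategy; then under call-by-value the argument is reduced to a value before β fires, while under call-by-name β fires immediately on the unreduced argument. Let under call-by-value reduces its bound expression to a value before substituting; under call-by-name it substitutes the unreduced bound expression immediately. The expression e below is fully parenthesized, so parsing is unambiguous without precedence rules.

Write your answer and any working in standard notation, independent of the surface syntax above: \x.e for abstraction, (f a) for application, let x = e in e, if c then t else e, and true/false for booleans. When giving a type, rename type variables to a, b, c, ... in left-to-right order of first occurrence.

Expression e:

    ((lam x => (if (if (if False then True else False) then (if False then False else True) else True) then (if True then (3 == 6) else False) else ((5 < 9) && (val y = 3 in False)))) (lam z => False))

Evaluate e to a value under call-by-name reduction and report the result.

Answer: false

Working:
step 0: ((\x.(if (if (if false then true else false) then (if false then false else true) else true) then (if true then (3 == 6) else false) else ((5 < 9) && (let y = 3 in false)))) (\z.false))
step 1: [beta@root] (if (if (if false then true else false) then (if false then false else true) else true) then (if true then (3 == 6) else false) else ((5 < 9) && (let y = 3 in false)))
step 2: [if@0.0] (if (if false then (if false then false else true) else true) then (if true then (3 == 6) else false) else ((5 < 9) && (let y = 3 in false)))
step 3: [if@0] (if true then (if true then (3 == 6) else false) else ((5 < 9) && (let y = 3 in false)))
step 4: [if@root] (if true then (3 == 6) else false)
step 5: [if@root] (3 == 6)
step 6: [delta@root] false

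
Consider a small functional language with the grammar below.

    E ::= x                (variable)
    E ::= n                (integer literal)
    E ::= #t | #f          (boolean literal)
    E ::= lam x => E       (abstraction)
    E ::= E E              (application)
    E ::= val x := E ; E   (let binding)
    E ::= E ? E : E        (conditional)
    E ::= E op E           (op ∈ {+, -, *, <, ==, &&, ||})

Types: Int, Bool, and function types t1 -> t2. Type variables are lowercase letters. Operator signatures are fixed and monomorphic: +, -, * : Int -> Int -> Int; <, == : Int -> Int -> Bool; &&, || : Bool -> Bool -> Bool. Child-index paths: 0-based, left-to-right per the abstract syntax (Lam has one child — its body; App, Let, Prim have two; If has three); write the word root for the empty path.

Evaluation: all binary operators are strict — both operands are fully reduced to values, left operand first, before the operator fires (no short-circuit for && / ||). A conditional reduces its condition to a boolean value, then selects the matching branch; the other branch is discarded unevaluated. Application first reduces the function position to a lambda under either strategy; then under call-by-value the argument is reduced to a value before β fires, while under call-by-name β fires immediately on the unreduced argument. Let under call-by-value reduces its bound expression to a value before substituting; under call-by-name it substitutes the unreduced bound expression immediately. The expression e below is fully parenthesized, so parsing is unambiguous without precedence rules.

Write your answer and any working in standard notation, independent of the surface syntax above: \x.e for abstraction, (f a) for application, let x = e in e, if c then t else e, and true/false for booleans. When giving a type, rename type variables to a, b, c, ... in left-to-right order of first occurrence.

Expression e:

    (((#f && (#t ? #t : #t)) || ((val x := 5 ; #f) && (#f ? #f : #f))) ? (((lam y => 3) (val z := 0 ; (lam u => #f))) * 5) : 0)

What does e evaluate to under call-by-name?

Working:
step 0: (if ((false && (if true then true else true)) || ((let x = 5 in false) && (if false then false else false))) then (((\y.3) (let z = 0 in (\u.false))) * 5) else 0)
step 1: [if@0.0.1] (if ((false && true) || ((let x = 5 in false) && (if false then false else false))) then (((\y.3) (let z = 0 in (\u.false))) * 5) else 0)
step 2: [delta@0.0] (if (false || ((let x = 5 in false) && (if false then false else false))) then (((\y.3) (let z = 0 in (\u.false))) * 5) else 0)
step 3: [let@0.1.0] (if (false || (false && (if false then false else false))) then (((\y.3) (let z = 0 in (\u.false))) * 5) else 0)
step 4: [if@0.1.1] (if (false || (false && false)) then (((\y.3) (let z = 0 in (\u.false))) * 5) else 0)
step 5: [delta@0.1] (if (false || false) then (((\y.3) (let z = 0 in (\u.false))) * 5) else 0)
step 6: [delta@0] (if false then (((\y.3) (let z = 0 in (\u.false))) * 5) else 0)
step 7: [if@root] 0

Answer: 0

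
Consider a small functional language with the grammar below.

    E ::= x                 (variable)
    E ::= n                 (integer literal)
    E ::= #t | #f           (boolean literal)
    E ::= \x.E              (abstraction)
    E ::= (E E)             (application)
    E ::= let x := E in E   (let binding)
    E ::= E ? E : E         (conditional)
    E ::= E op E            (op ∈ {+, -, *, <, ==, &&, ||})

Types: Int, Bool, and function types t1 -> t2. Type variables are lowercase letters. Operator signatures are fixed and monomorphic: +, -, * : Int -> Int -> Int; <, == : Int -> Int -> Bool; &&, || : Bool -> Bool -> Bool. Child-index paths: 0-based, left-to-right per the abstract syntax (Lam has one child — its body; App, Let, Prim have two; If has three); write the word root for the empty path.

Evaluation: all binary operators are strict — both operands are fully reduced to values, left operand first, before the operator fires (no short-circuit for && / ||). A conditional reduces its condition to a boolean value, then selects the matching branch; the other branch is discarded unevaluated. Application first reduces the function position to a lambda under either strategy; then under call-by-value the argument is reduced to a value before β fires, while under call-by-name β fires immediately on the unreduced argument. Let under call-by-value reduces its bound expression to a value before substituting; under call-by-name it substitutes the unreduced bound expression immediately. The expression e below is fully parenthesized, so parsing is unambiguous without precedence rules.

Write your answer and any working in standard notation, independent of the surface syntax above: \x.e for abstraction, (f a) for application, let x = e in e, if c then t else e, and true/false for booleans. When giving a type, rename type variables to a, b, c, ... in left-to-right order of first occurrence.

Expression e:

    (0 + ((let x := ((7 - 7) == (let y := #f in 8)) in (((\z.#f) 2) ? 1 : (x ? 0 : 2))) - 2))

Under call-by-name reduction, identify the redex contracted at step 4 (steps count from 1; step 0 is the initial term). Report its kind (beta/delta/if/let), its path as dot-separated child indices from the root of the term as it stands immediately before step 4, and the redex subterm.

Working:
step 0: (0 + ((let x = ((7 - 7) == (let y = false in 8)) in (if ((\z.false) 2) then 1 else (if x then 0 else 2))) - 2))
step 1: [let@1.0] (0 + ((if ((\z.false) 2) then 1 else (if ((7 - 7) == (let y = false in 8)) then 0 else 2)) - 2))
step 2: [beta@1.0.0] (0 + ((if false then 1 else (if ((7 - 7) == (let y = false in 8)) then 0 else 2)) - 2))
step 3: [if@1.0] (0 + ((if ((7 - 7) == (let y = false in 8)) then 0 else 2) - 2))
step 4: [delta@1.0.0.0] (0 + ((if (0 == (let y = false in 8)) then 0 else 2) - 2))

Answer: delta at 1.0.0.0 : (7 - 7)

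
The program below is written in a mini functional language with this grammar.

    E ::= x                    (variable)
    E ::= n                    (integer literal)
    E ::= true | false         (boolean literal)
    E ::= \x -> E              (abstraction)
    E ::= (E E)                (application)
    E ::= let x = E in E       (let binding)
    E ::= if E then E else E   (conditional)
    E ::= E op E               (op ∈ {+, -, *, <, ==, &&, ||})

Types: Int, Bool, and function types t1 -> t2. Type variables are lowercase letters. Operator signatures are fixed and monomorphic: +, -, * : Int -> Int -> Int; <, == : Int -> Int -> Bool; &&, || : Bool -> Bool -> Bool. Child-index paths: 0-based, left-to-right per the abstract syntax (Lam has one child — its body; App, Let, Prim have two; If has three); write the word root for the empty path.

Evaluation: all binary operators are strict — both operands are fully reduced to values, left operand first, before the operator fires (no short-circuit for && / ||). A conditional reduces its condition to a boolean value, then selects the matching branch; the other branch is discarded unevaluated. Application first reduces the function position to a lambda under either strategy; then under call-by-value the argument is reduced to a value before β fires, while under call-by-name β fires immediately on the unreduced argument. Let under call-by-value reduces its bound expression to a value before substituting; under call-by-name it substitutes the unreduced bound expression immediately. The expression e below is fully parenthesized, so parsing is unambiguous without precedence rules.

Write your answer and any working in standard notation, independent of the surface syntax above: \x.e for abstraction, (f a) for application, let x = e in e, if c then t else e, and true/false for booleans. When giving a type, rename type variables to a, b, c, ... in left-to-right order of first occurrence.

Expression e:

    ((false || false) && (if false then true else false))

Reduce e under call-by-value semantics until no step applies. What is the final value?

Working:
step 0: ((false || false) && (if false then true else false))
step 1: [delta@0] (false && (if false then true else false))
step 2: [if@1] (false && false)
step 3: [delta@root] false

Answer: false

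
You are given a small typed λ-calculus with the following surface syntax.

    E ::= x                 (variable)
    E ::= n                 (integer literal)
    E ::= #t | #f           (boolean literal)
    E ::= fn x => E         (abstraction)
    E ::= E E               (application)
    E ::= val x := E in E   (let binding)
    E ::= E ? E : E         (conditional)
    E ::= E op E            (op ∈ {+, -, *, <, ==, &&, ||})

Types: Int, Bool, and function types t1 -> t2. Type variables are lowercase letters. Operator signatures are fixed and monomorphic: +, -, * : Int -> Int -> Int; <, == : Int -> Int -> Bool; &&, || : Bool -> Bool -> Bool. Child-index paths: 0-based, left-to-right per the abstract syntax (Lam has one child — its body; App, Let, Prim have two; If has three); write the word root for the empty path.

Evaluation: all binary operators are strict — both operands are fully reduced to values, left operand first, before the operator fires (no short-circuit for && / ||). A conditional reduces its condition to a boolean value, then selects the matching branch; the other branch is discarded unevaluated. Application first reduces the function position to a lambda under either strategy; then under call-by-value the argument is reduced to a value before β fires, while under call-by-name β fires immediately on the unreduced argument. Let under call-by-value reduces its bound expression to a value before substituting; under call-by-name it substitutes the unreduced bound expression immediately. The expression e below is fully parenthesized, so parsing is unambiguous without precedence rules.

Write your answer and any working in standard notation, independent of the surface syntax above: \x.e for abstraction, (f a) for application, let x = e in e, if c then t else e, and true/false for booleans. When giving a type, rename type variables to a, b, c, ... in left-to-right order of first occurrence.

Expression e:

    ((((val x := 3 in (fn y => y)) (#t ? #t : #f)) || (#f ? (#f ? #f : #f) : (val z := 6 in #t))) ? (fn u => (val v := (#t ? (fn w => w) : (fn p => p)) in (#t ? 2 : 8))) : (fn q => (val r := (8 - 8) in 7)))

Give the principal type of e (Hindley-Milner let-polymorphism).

Answer: a -> Int

Working:
let x : Int
y : a
\y._ : a -> a
  unify Bool ~ Bool
  unify Bool ~ Bool
  unify a -> a ~ Bool -> b
  unify a ~ Bool
  unify Bool ~ b
_ _ : Bool
  unify Bool ~ Bool
  unify Bool ~ Bool
  unify Bool ~ Bool
  unify Bool ~ Bool
let z : Int
  unify Bool ~ Bool
  unify Bool ~ Bool
  unify Bool ~ Bool
  unify Bool ~ Bool
w : d
\w._ : d -> d
p : e
\p._ : e -> e
  unify d -> d ~ e -> e
  unify d ~ e
  unify e ~ e
let v : forall. e -> e
  unify Bool ~ Bool
  unify Int ~ Int
\u._ : c -> Int
  unify Int ~ Int
  unify Int ~ Int
let r : Int
\q._ : f -> Int
  unify c -> Int ~ f -> Int
  unify c ~ f
  unify Int ~ Int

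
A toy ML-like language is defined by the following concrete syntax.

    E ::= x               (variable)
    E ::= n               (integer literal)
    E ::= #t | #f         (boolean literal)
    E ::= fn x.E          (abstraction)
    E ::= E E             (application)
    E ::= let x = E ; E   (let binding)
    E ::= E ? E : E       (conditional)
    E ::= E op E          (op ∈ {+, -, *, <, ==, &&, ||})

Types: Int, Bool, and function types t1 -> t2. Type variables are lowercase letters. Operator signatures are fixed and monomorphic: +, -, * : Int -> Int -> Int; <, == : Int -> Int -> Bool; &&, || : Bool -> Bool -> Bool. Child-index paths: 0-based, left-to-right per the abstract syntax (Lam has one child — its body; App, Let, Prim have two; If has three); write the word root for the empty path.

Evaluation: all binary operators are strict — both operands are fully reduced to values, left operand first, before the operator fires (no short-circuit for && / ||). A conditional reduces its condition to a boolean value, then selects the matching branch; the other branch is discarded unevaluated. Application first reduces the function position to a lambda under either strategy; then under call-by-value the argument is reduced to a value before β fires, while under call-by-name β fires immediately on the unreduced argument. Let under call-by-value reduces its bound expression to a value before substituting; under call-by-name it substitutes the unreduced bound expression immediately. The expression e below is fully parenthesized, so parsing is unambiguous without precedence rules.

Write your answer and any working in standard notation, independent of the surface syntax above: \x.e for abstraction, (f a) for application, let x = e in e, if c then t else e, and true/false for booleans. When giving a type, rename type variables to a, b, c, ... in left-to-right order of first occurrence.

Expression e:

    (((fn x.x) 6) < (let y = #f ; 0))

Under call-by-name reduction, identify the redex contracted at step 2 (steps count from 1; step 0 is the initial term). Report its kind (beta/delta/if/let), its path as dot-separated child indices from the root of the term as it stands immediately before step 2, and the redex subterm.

Working:
step 0: (((\x.x) 6) < (let y = false in 0))
step 1: [beta@0] (6 < (let y = false in 0))
step 2: [let@1] (6 < 0)

Answer: let at 1 : (let y = false in 0)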